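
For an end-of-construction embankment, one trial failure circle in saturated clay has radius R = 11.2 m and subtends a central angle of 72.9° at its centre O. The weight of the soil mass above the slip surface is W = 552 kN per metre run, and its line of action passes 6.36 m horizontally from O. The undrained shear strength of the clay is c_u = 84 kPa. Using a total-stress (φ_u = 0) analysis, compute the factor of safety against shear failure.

FS = 3.82

Taking moments about the centre O, the resisting moment is provided by the undrained shear strength acting along the arc:
Arc length L_a = R·θ = 11.2·(72.9°·π/180) = 11.2·1.2723 = 14.25 m
M_R = c_u·L_a·R = 84·14.25·11.2 = 13406.6 kN·m/m
M_D = W·d = 552·6.36 = 3510.7 kN·m/m
FS = M_R / M_D = 13406.6 / 3510.7 = 3.819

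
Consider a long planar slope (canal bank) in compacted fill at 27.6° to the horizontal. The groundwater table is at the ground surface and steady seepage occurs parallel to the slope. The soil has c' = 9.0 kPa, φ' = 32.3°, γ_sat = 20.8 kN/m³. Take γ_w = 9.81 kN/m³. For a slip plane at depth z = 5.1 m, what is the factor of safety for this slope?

FS = 0.85

With seepage parallel to the slope and the water table at the surface, the effective normal stress on the slip plane uses the buoyant unit weight γ' = γ_sat − γ_w while the driving shear stress uses γ_sat:
FS = [c' + γ' z cos²β tanφ'] / [γ_sat z sinβ cosβ]
γ' = 20.8 − 9.81 = 10.99 kN/m³
Numerator = 9.0 + 10.99·5.1·cos²27.6°·tan32.3° = 9.0 + 10.99·5.1·0.7854·0.6322 = 36.827 kPa
Denominator = 20.8·5.1·sin27.6°·cos27.6° = 20.8·5.1·0.4633·0.8862 = 43.554 kPa
FS = 36.827 / 43.554 = 0.846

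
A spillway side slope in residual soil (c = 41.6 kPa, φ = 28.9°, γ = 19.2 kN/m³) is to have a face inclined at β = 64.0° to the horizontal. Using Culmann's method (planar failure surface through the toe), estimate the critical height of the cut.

Culmann's analysis gives the critical failure plane at α_cr = (β + φ)/2 = (64.0 + 28.9)/2 = 46.5°, and the critical height
H_c = (4c/γ) · sinβ cosφ / [1 − cos(β − φ)]
    = (4·41.6/19.2) · sin64.0°·cos28.9° / [1 − cos(35.1°)]
    = 8.667 · 0.8988·0.8755 / [1 − 0.8181]
    = 8.667 · 0.7869 / 0.1819
    = 37.50 m

H_c = 37.50 m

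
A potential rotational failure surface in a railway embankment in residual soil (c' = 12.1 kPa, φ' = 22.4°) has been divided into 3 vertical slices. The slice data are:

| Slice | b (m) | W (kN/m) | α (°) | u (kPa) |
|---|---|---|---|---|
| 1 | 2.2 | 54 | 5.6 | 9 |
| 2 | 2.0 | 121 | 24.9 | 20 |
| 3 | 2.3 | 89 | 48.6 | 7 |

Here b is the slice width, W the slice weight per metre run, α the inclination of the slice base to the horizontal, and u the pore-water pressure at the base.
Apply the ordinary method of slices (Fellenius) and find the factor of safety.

FS = 1.23

Ordinary method of slices: FS = Σ[c'·Δl_i + (W_i cosα_i − u_i·Δl_i)·tanφ'] / Σ W_i sinα_i, with Δl_i = b_i / cosα_i.
Slice 1: Δl = 2.2/cos5.6° = 2.211 m; N'_1 = 54·cos5.6° − 9·2.211 = 33.8; c'Δl = 26.75; W sinα = 5.3
Slice 2: Δl = 2.0/cos24.9° = 2.205 m; N'_2 = 121·cos24.9° − 20·2.205 = 65.7; c'Δl = 26.68; W sinα = 50.9
Slice 3: Δl = 2.3/cos48.6° = 3.478 m; N'_3 = 89·cos48.6° − 7·3.478 = 34.5; c'Δl = 42.08; W sinα = 66.8
Σc'Δl = 95.5 kN/m; ΣN' = 134.0 kN/m; ΣW sinα = 123.0 kN/m
Resisting = 95.5 + 134.0·tan22.4° = 95.5 + 55.2 = 150.7 kN/m
FS = 150.7 / 123.0 = 1.226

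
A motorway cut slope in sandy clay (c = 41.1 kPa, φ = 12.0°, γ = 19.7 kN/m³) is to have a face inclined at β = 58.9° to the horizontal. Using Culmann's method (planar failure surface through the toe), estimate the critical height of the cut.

Culmann's analysis gives the critical failure plane at α_cr = (β + φ)/2 = (58.9 + 12.0)/2 = 35.5°, and the critical height
H_c = (4c/γ) · sinβ cosφ / [1 − cos(β − φ)]
    = (4·41.1/19.7) · sin58.9°·cos12.0° / [1 − cos(46.9°)]
    = 8.345 · 0.8563·0.9781 / [1 − 0.6833]
    = 8.345 · 0.8376 / 0.3167
    = 22.07 m

H_c = 22.07 m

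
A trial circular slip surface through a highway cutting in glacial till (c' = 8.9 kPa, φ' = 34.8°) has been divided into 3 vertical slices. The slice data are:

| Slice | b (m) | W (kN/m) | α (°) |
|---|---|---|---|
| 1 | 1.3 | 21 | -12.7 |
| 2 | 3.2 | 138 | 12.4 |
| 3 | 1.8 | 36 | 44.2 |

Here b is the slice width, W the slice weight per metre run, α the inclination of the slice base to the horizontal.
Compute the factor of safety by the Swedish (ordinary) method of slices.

Ordinary method of slices: FS = Σ[c'·Δl_i + (W_i cosα_i)·tanφ'] / Σ W_i sinα_i, with Δl_i = b_i / cosα_i.
Slice 1: Δl = 1.3/cos(-12.7°) = 1.333 m; N'_1 = 21·cos(-12.7°) = 20.5; c'Δl = 11.86; W sinα = -4.6
Slice 2: Δl = 3.2/cos12.4° = 3.276 m; N'_2 = 138·cos12.4° = 134.8; c'Δl = 29.16; W sinα = 29.6
Slice 3: Δl = 1.8/cos44.2° = 2.511 m; N'_3 = 36·cos44.2° = 25.8; c'Δl = 22.35; W sinα = 25.1
Σc'Δl = 63.4 kN/m; ΣN' = 181.1 kN/m; ΣW sinα = 50.1 kN/m
Resisting = 63.4 + 181.1·tan34.8° = 63.4 + 125.9 = 189.2 kN/m
FS = 189.2 / 50.1 = 3.776

FS = 3.78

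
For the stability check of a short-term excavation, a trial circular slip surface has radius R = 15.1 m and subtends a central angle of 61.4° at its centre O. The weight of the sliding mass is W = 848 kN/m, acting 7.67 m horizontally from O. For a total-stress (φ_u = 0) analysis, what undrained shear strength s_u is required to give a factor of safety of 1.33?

s_u = 35.4 kPa

FS = s_u·L_a·R / (W·d), so s_u = FS·W·d / (L_a·R).
Arc length L_a = R·θ = 15.1·(61.4°·π/180) = 15.1·1.0716 = 16.18 m
s_u = 1.33·848·7.67 / (16.18·15.1) = 8650.5 / 244.34 = 35.40 kPa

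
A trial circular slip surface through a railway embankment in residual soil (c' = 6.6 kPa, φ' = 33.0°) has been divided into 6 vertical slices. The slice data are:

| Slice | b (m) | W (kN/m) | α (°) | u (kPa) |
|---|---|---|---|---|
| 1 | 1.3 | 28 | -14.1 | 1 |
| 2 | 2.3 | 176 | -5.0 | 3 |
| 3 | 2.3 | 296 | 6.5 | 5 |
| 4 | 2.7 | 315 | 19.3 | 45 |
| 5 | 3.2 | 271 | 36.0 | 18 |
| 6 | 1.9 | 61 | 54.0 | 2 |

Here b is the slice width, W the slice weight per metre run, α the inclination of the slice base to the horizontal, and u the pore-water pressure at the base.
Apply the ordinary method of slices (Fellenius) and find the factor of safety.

Ordinary method of slices: FS = Σ[c'·Δl_i + (W_i cosα_i − u_i·Δl_i)·tanφ'] / Σ W_i sinα_i, with Δl_i = b_i / cosα_i.
Slice 1: Δl = 1.3/cos(-14.1°) = 1.340 m; N'_1 = 28·cos(-14.1°) − 1·1.340 = 25.8; c'Δl = 8.85; W sinα = -6.8
Slice 2: Δl = 2.3/cos(-5.0°) = 2.309 m; N'_2 = 176·cos(-5.0°) − 3·2.309 = 168.4; c'Δl = 15.24; W sinα = -15.3
Slice 3: Δl = 2.3/cos6.5° = 2.315 m; N'_3 = 296·cos6.5° − 5·2.315 = 282.5; c'Δl = 15.28; W sinα = 33.5
Slice 4: Δl = 2.7/cos19.3° = 2.861 m; N'_4 = 315·cos19.3° − 45·2.861 = 168.6; c'Δl = 18.88; W sinα = 104.1
Slice 5: Δl = 3.2/cos36.0° = 3.955 m; N'_5 = 271·cos36.0° − 18·3.955 = 148.0; c'Δl = 26.11; W sinα = 159.3
Slice 6: Δl = 1.9/cos54.0° = 3.232 m; N'_6 = 61·cos54.0° − 2·3.232 = 29.4; c'Δl = 21.33; W sinα = 49.4
Σc'Δl = 105.7 kN/m; ΣN' = 822.7 kN/m; ΣW sinα = 324.1 kN/m
Resisting = 105.7 + 822.7·tan33.0° = 105.7 + 534.3 = 640.0 kN/m
FS = 640.0 / 324.1 = 1.975

FS = 1.97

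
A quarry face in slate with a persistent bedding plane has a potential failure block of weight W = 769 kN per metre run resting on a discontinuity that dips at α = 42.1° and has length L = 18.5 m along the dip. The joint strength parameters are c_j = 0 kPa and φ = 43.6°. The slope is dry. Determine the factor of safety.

FS = 1.05

Resolving the block weight along and normal to the plane and applying the Mohr–Coulomb strength on the joint:
N' = W cosα = 769·cos42.1° = 570.6 kN/m
Driving force T = W sinα = 769·sin42.1° = 515.6 kN/m
Resisting force R = c_j·L + N'·tanφ = 0·18.5 + 570.6·tan43.6° = 0.0 + 543.4 = 543.4 kN/m
FS = R / T = 543.4 / 515.6 = 1.054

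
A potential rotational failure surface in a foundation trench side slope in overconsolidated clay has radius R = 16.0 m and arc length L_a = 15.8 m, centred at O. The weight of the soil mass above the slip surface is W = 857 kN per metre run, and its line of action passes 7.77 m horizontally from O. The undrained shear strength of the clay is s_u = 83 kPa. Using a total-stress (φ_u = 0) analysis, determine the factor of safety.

Taking moments about the centre O, the resisting moment is provided by the undrained shear strength acting along the arc:
M_R = s_u·L_a·R = 83·15.80·16.0 = 20982.4 kN·m/m
M_D = W·d = 857·7.77 = 6658.9 kN·m/m
FS = M_R / M_D = 20982.4 / 6658.9 = 3.151

FS = 3.15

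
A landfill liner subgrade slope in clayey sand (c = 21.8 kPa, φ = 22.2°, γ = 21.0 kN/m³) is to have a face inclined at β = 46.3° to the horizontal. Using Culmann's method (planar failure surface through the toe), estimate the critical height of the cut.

Culmann's analysis gives the critical failure plane at α_cr = (β + φ)/2 = (46.3 + 22.2)/2 = 34.2°, and the critical height
H_c = (4c/γ) · sinβ cosφ / [1 − cos(β − φ)]
    = (4·21.8/21.0) · sin46.3°·cos22.2° / [1 − cos(24.1°)]
    = 4.152 · 0.7230·0.9259 / [1 − 0.9128]
    = 4.152 · 0.6694 / 0.0872
    = 31.89 m

H_c = 31.89 m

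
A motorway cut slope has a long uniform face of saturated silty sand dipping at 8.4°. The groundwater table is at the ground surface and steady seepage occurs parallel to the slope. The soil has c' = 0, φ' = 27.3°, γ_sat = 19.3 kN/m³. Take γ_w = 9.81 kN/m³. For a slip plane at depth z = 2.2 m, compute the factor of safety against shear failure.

FS = 1.72

With seepage parallel to the slope and the water table at the surface, the effective normal stress on the slip plane uses the buoyant unit weight γ' = γ_sat − γ_w while the driving shear stress uses γ_sat:
FS = [c' + γ' z cos²β tanφ'] / [γ_sat z sinβ cosβ]
(For c' = 0 this reduces to FS = (γ'/γ_sat)·tanφ'/tanβ.)
γ' = 19.3 − 9.81 = 9.49 kN/m³
Numerator = 0.0 + 9.49·2.2·cos²8.4°·tan27.3° = 0.0 + 9.49·2.2·0.9787·0.5161 = 10.546 kPa
Denominator = 19.3·2.2·sin8.4°·cos8.4° = 19.3·2.2·0.1461·0.9893 = 6.136 kPa
FS = 10.546 / 6.136 = 1.719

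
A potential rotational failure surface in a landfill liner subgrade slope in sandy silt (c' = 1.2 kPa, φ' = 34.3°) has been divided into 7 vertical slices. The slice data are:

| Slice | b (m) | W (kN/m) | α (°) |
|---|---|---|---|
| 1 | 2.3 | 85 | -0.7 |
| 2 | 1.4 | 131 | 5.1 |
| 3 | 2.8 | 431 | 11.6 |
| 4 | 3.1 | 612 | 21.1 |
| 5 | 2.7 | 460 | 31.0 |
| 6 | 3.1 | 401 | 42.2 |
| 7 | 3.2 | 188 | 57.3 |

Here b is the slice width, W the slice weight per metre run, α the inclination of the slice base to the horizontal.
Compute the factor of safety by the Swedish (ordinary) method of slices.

Ordinary method of slices: FS = Σ[c'·Δl_i + (W_i cosα_i)·tanφ'] / Σ W_i sinα_i, with Δl_i = b_i / cosα_i.
Slice 1: Δl = 2.3/cos(-0.7°) = 2.300 m; N'_1 = 85·cos(-0.7°) = 85.0; c'Δl = 2.76; W sinα = -1.0
Slice 2: Δl = 1.4/cos5.1° = 1.406 m; N'_2 = 131·cos5.1° = 130.5; c'Δl = 1.69; W sinα = 11.6
Slice 3: Δl = 2.8/cos11.6° = 2.858 m; N'_3 = 431·cos11.6° = 422.2; c'Δl = 3.43; W sinα = 86.7
Slice 4: Δl = 3.1/cos21.1° = 3.323 m; N'_4 = 612·cos21.1° = 571.0; c'Δl = 3.99; W sinα = 220.3
Slice 5: Δl = 2.7/cos31.0° = 3.150 m; N'_5 = 460·cos31.0° = 394.3; c'Δl = 3.78; W sinα = 236.9
Slice 6: Δl = 3.1/cos42.2° = 4.185 m; N'_6 = 401·cos42.2° = 297.1; c'Δl = 5.02; W sinα = 269.4
Slice 7: Δl = 3.2/cos57.3° = 5.923 m; N'_7 = 188·cos57.3° = 101.6; c'Δl = 7.11; W sinα = 158.2
Σc'Δl = 27.8 kN/m; ΣN' = 2001.6 kN/m; ΣW sinα = 982.1 kN/m
Resisting = 27.8 + 2001.6·tan34.3° = 27.8 + 1365.4 = 1393.1 kN/m
FS = 1393.1 / 982.1 = 1.419

FS = 1.42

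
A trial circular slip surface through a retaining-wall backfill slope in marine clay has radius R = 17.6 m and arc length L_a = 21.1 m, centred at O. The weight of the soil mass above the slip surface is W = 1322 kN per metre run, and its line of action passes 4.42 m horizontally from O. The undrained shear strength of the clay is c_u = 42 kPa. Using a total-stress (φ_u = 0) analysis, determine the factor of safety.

FS = 2.67

Taking moments about the centre O, the resisting moment is provided by the undrained shear strength acting along the arc:
M_R = c_u·L_a·R = 42·21.10·17.6 = 15597.1 kN·m/m
M_D = W·d = 1322·4.42 = 5843.2 kN·m/m
FS = M_R / M_D = 15597.1 / 5843.2 = 2.669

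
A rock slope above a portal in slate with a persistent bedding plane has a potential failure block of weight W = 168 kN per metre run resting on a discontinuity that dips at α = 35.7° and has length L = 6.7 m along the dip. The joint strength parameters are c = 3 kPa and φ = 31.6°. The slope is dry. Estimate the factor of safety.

FS = 1.06

Resolving the block weight along and normal to the plane and applying the Mohr–Coulomb strength on the joint:
N' = W cosα = 168·cos35.7° = 136.4 kN/m
Driving force T = W sinα = 168·sin35.7° = 98.0 kN/m
Resisting force R = c·L + N'·tanφ = 3·6.7 + 136.4·tan31.6° = 20.1 + 83.9 = 104.0 kN/m
FS = R / T = 104.0 / 98.0 = 1.061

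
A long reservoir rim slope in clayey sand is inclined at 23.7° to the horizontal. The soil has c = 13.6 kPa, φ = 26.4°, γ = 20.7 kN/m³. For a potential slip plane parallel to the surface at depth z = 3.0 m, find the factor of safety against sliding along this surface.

For an infinite slope with a slip plane parallel to the surface (no pore pressure): FS = [c + γz cos²β tanφ] / [γz sinβ cosβ].
γz = 20.7·3.0 = 62.10 kN/m²
Numerator = 13.6 + 62.10·cos²23.7°·tan26.4° = 13.6 + 62.10·0.8384·0.4964 = 39.446 kPa
Denominator = 62.10·sin23.7°·cos23.7° = 62.10·0.4019·0.9157 = 22.856 kPa
FS = 39.446 / 22.856 = 1.726

FS = 1.73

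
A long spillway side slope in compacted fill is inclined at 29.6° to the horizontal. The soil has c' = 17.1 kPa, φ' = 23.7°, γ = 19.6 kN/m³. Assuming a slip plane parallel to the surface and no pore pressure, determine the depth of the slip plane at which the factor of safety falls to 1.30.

Setting FS = 1.30 in FS = [c' + γz cos²β tanφ'] / [γz sinβ cosβ] and solving for z:
z = c' / [γ cosβ (FS·sinβ − cosβ·tanφ')]
  = 17.1 / [19.6·cos29.6°·(1.30·sin29.6° − cos29.6°·tan23.7°)]
  = 17.1 / [19.6·0.8695·(1.30·0.4939 − 0.8695·0.4390)]
  = 17.1 / 4.4385 = 3.853 m

z = 3.85 m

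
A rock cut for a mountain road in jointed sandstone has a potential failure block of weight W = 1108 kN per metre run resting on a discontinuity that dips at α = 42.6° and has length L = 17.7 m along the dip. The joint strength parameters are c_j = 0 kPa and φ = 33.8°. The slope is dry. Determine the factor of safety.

Resolving the block weight along and normal to the plane and applying the Mohr–Coulomb strength on the joint:
N' = W cosα = 1108·cos42.6° = 815.6 kN/m
Driving force T = W sinα = 1108·sin42.6° = 750.0 kN/m
Resisting force R = c_j·L + N'·tanφ = 0·17.7 + 815.6·tan33.8° = 0.0 + 546.0 = 546.0 kN/m
FS = R / T = 546.0 / 750.0 = 0.728

FS = 0.73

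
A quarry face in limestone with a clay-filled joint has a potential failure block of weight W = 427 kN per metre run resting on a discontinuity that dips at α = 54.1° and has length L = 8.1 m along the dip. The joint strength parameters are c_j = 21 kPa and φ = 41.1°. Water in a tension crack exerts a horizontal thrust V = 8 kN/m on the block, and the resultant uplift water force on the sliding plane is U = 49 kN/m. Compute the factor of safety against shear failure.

Resolving the block weight along and normal to the plane and applying the Mohr–Coulomb strength on the joint:
N' = W cosα − U − V sinα = 427·cos54.1° − 49 − 8·sin54.1° = 194.9 kN/m
Driving force T = W sinα + V cosα = 427·sin54.1° + 8·cos54.1° = 350.6 kN/m
Resisting force R = c_j·L + N'·tanφ = 21·8.1 + 194.9·tan41.1° = 170.1 + 170.0 = 340.1 kN/m
FS = R / T = 340.1 / 350.6 = 0.970

FS = 0.97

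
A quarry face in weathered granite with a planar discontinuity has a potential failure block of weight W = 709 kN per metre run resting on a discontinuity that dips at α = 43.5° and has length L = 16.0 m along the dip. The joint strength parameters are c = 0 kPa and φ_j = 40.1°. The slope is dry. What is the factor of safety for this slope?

FS = 0.89

Resolving the block weight along and normal to the plane and applying the Mohr–Coulomb strength on the joint:
N' = W cosα = 709·cos43.5° = 514.3 kN/m
Driving force T = W sinα = 709·sin43.5° = 488.0 kN/m
Resisting force R = c·L + N'·tanφ_j = 0·16.0 + 514.3·tan40.1° = 0.0 + 433.1 = 433.1 kN/m
FS = R / T = 433.1 / 488.0 = 0.887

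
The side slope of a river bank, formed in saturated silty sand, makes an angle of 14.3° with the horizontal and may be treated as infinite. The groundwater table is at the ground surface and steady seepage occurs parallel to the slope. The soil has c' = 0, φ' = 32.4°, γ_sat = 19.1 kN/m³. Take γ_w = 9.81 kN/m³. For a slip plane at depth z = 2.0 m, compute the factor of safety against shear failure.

With seepage parallel to the slope and the water table at the surface, the effective normal stress on the slip plane uses the buoyant unit weight γ' = γ_sat − γ_w while the driving shear stress uses γ_sat:
FS = [c' + γ' z cos²β tanφ'] / [γ_sat z sinβ cosβ]
(For c' = 0 this reduces to FS = (γ'/γ_sat)·tanφ'/tanβ.)
γ' = 19.1 − 9.81 = 9.29 kN/m³
Numerator = 0.0 + 9.29·2.0·cos²14.3°·tan32.4° = 0.0 + 9.29·2.0·0.9390·0.6346 = 11.072 kPa
Denominator = 19.1·2.0·sin14.3°·cos14.3° = 19.1·2.0·0.2470·0.9690 = 9.143 kPa
FS = 11.072 / 9.143 = 1.211

FS = 1.21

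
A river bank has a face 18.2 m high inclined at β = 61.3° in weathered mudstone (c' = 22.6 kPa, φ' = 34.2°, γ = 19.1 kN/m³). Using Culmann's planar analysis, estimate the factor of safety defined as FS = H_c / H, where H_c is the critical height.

H_c = (4c'/γ) · sinβ cosφ' / [1 − cos(β − φ')]
    = (4·22.6/19.1) · sin61.3°·cos34.2° / [1 − cos27.1°]
    = 4.733 · 0.7255 / 0.1098 = 31.28 m
FS = H_c / H = 31.28 / 18.2 = 1.718

FS = 1.72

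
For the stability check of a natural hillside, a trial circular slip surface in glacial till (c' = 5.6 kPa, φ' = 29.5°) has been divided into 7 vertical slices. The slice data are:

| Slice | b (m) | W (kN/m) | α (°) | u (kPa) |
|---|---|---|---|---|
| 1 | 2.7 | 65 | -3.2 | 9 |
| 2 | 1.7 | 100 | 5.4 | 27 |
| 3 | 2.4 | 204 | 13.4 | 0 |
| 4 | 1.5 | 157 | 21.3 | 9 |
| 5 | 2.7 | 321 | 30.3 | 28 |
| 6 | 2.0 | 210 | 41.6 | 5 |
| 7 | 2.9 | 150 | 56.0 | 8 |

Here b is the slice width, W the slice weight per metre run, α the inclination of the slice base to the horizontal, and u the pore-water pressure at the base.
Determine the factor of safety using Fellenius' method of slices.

Ordinary method of slices: FS = Σ[c'·Δl_i + (W_i cosα_i − u_i·Δl_i)·tanφ'] / Σ W_i sinα_i, with Δl_i = b_i / cosα_i.
Slice 1: Δl = 2.7/cos(-3.2°) = 2.704 m; N'_1 = 65·cos(-3.2°) − 9·2.704 = 40.6; c'Δl = 15.14; W sinα = -3.6
Slice 2: Δl = 1.7/cos5.4° = 1.708 m; N'_2 = 100·cos5.4° − 27·1.708 = 53.5; c'Δl = 9.56; W sinα = 9.4
Slice 3: Δl = 2.4/cos13.4° = 2.467 m; N'_3 = 204·cos13.4° − 0·2.467 = 198.4; c'Δl = 13.82; W sinα = 47.3
Slice 4: Δl = 1.5/cos21.3° = 1.610 m; N'_4 = 157·cos21.3° − 9·1.610 = 131.8; c'Δl = 9.02; W sinα = 57.0
Slice 5: Δl = 2.7/cos30.3° = 3.127 m; N'_5 = 321·cos30.3° − 28·3.127 = 189.6; c'Δl = 17.51; W sinα = 162.0
Slice 6: Δl = 2.0/cos41.6° = 2.675 m; N'_6 = 210·cos41.6° − 5·2.675 = 143.7; c'Δl = 14.98; W sinα = 139.4
Slice 7: Δl = 2.9/cos56.0° = 5.186 m; N'_7 = 150·cos56.0° − 8·5.186 = 42.4; c'Δl = 29.04; W sinα = 124.4
Σc'Δl = 109.1 kN/m; ΣN' = 799.9 kN/m; ΣW sinα = 535.8 kN/m
Resisting = 109.1 + 799.9·tan29.5° = 109.1 + 452.6 = 561.6 kN/m
FS = 561.6 / 535.8 = 1.048

FS = 1.05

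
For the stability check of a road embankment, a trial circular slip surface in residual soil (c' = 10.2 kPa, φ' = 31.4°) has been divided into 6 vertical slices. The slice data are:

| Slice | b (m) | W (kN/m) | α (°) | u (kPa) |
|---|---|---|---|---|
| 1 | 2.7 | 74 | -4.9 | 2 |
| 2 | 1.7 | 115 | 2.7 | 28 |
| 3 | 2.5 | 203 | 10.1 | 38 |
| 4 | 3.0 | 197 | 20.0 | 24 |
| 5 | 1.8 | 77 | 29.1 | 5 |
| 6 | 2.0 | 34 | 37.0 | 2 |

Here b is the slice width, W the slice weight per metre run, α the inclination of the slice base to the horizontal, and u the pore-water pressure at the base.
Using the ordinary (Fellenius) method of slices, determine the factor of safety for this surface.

FS = 2.57

Ordinary method of slices: FS = Σ[c'·Δl_i + (W_i cosα_i − u_i·Δl_i)·tanφ'] / Σ W_i sinα_i, with Δl_i = b_i / cosα_i.
Slice 1: Δl = 2.7/cos(-4.9°) = 2.710 m; N'_1 = 74·cos(-4.9°) − 2·2.710 = 68.3; c'Δl = 27.64; W sinα = -6.3
Slice 2: Δl = 1.7/cos2.7° = 1.702 m; N'_2 = 115·cos2.7° − 28·1.702 = 67.2; c'Δl = 17.36; W sinα = 5.4
Slice 3: Δl = 2.5/cos10.1° = 2.539 m; N'_3 = 203·cos10.1° − 38·2.539 = 103.4; c'Δl = 25.90; W sinα = 35.6
Slice 4: Δl = 3.0/cos20.0° = 3.193 m; N'_4 = 197·cos20.0° − 24·3.193 = 108.5; c'Δl = 32.56; W sinα = 67.4
Slice 5: Δl = 1.8/cos29.1° = 2.060 m; N'_5 = 77·cos29.1° − 5·2.060 = 57.0; c'Δl = 21.01; W sinα = 37.4
Slice 6: Δl = 2.0/cos37.0° = 2.504 m; N'_6 = 34·cos37.0° − 2·2.504 = 22.1; c'Δl = 25.54; W sinα = 20.5
Σc'Δl = 150.0 kN/m; ΣN' = 426.5 kN/m; ΣW sinα = 160.0 kN/m
Resisting = 150.0 + 426.5·tan31.4° = 150.0 + 260.3 = 410.4 kN/m
FS = 410.4 / 160.0 = 2.565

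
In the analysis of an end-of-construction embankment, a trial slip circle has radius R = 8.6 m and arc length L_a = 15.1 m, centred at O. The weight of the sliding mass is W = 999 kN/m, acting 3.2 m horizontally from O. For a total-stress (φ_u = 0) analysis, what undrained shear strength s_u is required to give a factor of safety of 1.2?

s_u = 29.5 kPa

FS = s_u·L_a·R / (W·d), so s_u = FS·W·d / (L_a·R).
s_u = 1.2·999·3.2 / (15.10·8.6) = 3836.2 / 129.86 = 29.54 kPa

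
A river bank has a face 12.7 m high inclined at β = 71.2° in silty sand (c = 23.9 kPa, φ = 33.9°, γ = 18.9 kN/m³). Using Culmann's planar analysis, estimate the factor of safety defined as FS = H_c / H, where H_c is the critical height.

H_c = (4c/γ) · sinβ cosφ / [1 − cos(β − φ)]
    = (4·23.9/18.9) · sin71.2°·cos33.9° / [1 − cos37.3°]
    = 5.058 · 0.7857 / 0.2045 = 19.43 m
FS = H_c / H = 19.43 / 12.7 = 1.530

FS = 1.53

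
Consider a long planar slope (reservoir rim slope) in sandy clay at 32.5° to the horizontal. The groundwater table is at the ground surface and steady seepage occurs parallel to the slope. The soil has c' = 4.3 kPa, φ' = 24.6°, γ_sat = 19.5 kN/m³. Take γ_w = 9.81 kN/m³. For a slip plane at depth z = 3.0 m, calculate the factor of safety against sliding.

FS = 0.52

With seepage parallel to the slope and the water table at the surface, the effective normal stress on the slip plane uses the buoyant unit weight γ' = γ_sat − γ_w while the driving shear stress uses γ_sat:
FS = [c' + γ' z cos²β tanφ'] / [γ_sat z sinβ cosβ]
γ' = 19.5 − 9.81 = 9.69 kN/m³
Numerator = 4.3 + 9.69·3.0·cos²32.5°·tan24.6° = 4.3 + 9.69·3.0·0.7113·0.4578 = 13.767 kPa
Denominator = 19.5·3.0·sin32.5°·cos32.5° = 19.5·3.0·0.5373·0.8434 = 26.510 kPa
FS = 13.767 / 26.510 = 0.519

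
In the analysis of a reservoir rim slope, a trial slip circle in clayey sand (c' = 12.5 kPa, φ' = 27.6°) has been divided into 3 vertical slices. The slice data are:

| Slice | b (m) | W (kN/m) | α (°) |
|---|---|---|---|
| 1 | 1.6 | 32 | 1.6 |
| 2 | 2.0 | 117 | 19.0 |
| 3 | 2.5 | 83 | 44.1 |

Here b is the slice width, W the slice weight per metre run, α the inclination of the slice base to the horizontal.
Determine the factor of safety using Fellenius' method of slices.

Ordinary method of slices: FS = Σ[c'·Δl_i + (W_i cosα_i)·tanφ'] / Σ W_i sinα_i, with Δl_i = b_i / cosα_i.
Slice 1: Δl = 1.6/cos1.6° = 1.601 m; N'_1 = 32·cos1.6° = 32.0; c'Δl = 20.01; W sinα = 0.9
Slice 2: Δl = 2.0/cos19.0° = 2.115 m; N'_2 = 117·cos19.0° = 110.6; c'Δl = 26.44; W sinα = 38.1
Slice 3: Δl = 2.5/cos44.1° = 3.481 m; N'_3 = 83·cos44.1° = 59.6; c'Δl = 43.52; W sinα = 57.8
Σc'Δl = 90.0 kN/m; ΣN' = 202.2 kN/m; ΣW sinα = 96.7 kN/m
Resisting = 90.0 + 202.2·tan27.6° = 90.0 + 105.7 = 195.7 kN/m
FS = 195.7 / 96.7 = 2.023

FS = 2.02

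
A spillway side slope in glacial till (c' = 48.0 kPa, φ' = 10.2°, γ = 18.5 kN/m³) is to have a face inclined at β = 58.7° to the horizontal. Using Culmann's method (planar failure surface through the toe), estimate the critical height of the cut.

Culmann's analysis gives the critical failure plane at α_cr = (β + φ')/2 = (58.7 + 10.2)/2 = 34.5°, and the critical height
H_c = (4c'/γ) · sinβ cosφ' / [1 − cos(β − φ')]
    = (4·48.0/18.5) · sin58.7°·cos10.2° / [1 − cos(48.5°)]
    = 10.378 · 0.8545·0.9842 / [1 − 0.6626]
    = 10.378 · 0.8410 / 0.3374
    = 25.87 m

H_c = 25.87 m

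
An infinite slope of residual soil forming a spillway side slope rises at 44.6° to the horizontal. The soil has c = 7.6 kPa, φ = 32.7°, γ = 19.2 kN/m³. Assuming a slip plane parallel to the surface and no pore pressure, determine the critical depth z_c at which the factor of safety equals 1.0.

Setting FS = 1.00 in FS = [c + γz cos²β tanφ] / [γz sinβ cosβ] and solving for z:
z = c / [γ cosβ (FS·sinβ − cosβ·tanφ)]
  = 7.6 / [19.2·cos44.6°·(1.00·sin44.6° − cos44.6°·tan32.7°)]
  = 7.6 / [19.2·0.7120·(1.00·0.7022 − 0.7120·0.6420)]
  = 7.6 / 3.3499 = 2.269 m

z_c = 2.27 m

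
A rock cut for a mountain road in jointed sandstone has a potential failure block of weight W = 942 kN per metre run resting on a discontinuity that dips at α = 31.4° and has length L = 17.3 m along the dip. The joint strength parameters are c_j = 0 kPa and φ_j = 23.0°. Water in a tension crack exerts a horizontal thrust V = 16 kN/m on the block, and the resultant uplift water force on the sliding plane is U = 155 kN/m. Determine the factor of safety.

Resolving the block weight along and normal to the plane and applying the Mohr–Coulomb strength on the joint:
N' = W cosα − U − V sinα = 942·cos31.4° − 155 − 16·sin31.4° = 640.7 kN/m
Driving force T = W sinα + V cosα = 942·sin31.4° + 16·cos31.4° = 504.4 kN/m
Resisting force R = c_j·L + N'·tanφ_j = 0·17.3 + 640.7·tan23.0° = 0.0 + 272.0 = 272.0 kN/m
FS = R / T = 272.0 / 504.4 = 0.539

FS = 0.54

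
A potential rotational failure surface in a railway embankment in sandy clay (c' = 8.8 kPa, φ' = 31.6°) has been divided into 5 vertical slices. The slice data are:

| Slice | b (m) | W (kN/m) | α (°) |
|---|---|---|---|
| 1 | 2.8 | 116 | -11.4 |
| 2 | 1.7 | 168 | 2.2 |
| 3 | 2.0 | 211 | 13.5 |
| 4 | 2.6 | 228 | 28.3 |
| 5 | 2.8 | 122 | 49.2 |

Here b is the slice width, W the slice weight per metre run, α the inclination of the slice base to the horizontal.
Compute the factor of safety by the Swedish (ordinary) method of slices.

Ordinary method of slices: FS = Σ[c'·Δl_i + (W_i cosα_i)·tanφ'] / Σ W_i sinα_i, with Δl_i = b_i / cosα_i.
Slice 1: Δl = 2.8/cos(-11.4°) = 2.856 m; N'_1 = 116·cos(-11.4°) = 113.7; c'Δl = 25.14; W sinα = -22.9
Slice 2: Δl = 1.7/cos2.2° = 1.701 m; N'_2 = 168·cos2.2° = 167.9; c'Δl = 14.97; W sinα = 6.4
Slice 3: Δl = 2.0/cos13.5° = 2.057 m; N'_3 = 211·cos13.5° = 205.2; c'Δl = 18.10; W sinα = 49.3
Slice 4: Δl = 2.6/cos28.3° = 2.953 m; N'_4 = 228·cos28.3° = 200.7; c'Δl = 25.99; W sinα = 108.1
Slice 5: Δl = 2.8/cos49.2° = 4.285 m; N'_5 = 122·cos49.2° = 79.7; c'Δl = 37.71; W sinα = 92.4
Σc'Δl = 121.9 kN/m; ΣN' = 767.2 kN/m; ΣW sinα = 233.2 kN/m
Resisting = 121.9 + 767.2·tan31.6° = 121.9 + 472.0 = 593.9 kN/m
FS = 593.9 / 233.2 = 2.546

FS = 2.55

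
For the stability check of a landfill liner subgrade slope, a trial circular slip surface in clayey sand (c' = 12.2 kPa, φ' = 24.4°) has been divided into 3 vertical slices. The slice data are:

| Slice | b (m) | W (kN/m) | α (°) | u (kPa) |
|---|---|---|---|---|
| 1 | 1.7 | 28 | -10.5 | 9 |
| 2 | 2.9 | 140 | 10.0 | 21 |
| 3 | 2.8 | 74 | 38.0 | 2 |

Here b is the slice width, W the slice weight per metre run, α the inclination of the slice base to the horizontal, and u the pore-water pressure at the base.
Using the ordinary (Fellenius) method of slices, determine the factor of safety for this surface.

FS = 2.52

Ordinary method of slices: FS = Σ[c'·Δl_i + (W_i cosα_i − u_i·Δl_i)·tanφ'] / Σ W_i sinα_i, with Δl_i = b_i / cosα_i.
Slice 1: Δl = 1.7/cos(-10.5°) = 1.729 m; N'_1 = 28·cos(-10.5°) − 9·1.729 = 12.0; c'Δl = 21.09; W sinα = -5.1
Slice 2: Δl = 2.9/cos10.0° = 2.945 m; N'_2 = 140·cos10.0° − 21·2.945 = 76.0; c'Δl = 35.93; W sinα = 24.3
Slice 3: Δl = 2.8/cos38.0° = 3.553 m; N'_3 = 74·cos38.0° − 2·3.553 = 51.2; c'Δl = 43.35; W sinα = 45.6
Σc'Δl = 100.4 kN/m; ΣN' = 139.2 kN/m; ΣW sinα = 64.8 kN/m
Resisting = 100.4 + 139.2·tan24.4° = 100.4 + 63.1 = 163.5 kN/m
FS = 163.5 / 64.8 = 2.525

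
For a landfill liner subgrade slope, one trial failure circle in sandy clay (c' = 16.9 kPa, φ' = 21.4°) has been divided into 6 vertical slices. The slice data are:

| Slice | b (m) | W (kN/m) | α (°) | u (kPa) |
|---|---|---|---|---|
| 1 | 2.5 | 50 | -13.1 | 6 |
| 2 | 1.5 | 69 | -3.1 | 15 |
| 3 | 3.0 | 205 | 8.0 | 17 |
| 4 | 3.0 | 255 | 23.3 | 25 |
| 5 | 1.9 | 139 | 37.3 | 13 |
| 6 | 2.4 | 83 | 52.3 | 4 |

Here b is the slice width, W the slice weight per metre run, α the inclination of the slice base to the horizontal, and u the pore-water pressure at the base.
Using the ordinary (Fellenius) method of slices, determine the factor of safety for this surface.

Ordinary method of slices: FS = Σ[c'·Δl_i + (W_i cosα_i − u_i·Δl_i)·tanφ'] / Σ W_i sinα_i, with Δl_i = b_i / cosα_i.
Slice 1: Δl = 2.5/cos(-13.1°) = 2.567 m; N'_1 = 50·cos(-13.1°) − 6·2.567 = 33.3; c'Δl = 43.38; W sinα = -11.3
Slice 2: Δl = 1.5/cos(-3.1°) = 1.502 m; N'_2 = 69·cos(-3.1°) − 15·1.502 = 46.4; c'Δl = 25.39; W sinα = -3.7
Slice 3: Δl = 3.0/cos8.0° = 3.029 m; N'_3 = 205·cos8.0° − 17·3.029 = 151.5; c'Δl = 51.20; W sinα = 28.5
Slice 4: Δl = 3.0/cos23.3° = 3.266 m; N'_4 = 255·cos23.3° − 25·3.266 = 152.5; c'Δl = 55.20; W sinα = 100.9
Slice 5: Δl = 1.9/cos37.3° = 2.389 m; N'_5 = 139·cos37.3° − 13·2.389 = 79.5; c'Δl = 40.37; W sinα = 84.2
Slice 6: Δl = 2.4/cos52.3° = 3.925 m; N'_6 = 83·cos52.3° − 4·3.925 = 35.1; c'Δl = 66.33; W sinα = 65.7
Σc'Δl = 281.9 kN/m; ΣN' = 498.3 kN/m; ΣW sinα = 264.2 kN/m
Resisting = 281.9 + 498.3·tan21.4° = 281.9 + 195.3 = 477.1 kN/m
FS = 477.1 / 264.2 = 1.806

FS = 1.81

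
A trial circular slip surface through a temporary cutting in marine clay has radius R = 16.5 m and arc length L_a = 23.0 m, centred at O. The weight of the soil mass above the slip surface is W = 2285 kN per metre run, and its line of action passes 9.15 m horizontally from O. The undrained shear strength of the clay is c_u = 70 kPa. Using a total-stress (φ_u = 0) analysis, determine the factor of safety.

FS = 1.27

Taking moments about the centre O, the resisting moment is provided by the undrained shear strength acting along the arc:
M_R = c_u·L_a·R = 70·23.00·16.5 = 26565.0 kN·m/m
M_D = W·d = 2285·9.15 = 20907.8 kN·m/m
FS = M_R / M_D = 26565.0 / 20907.8 = 1.271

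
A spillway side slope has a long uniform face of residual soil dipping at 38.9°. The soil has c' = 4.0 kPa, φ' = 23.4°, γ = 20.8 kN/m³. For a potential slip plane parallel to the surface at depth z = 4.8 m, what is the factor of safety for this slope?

For an infinite slope with a slip plane parallel to the surface (no pore pressure): FS = [c' + γz cos²β tanφ'] / [γz sinβ cosβ].
γz = 20.8·4.8 = 99.84 kN/m²
Numerator = 4.0 + 99.84·cos²38.9°·tan23.4° = 4.0 + 99.84·0.6057·0.4327 = 30.167 kPa
Denominator = 99.84·sin38.9°·cos38.9° = 99.84·0.6280·0.7782 = 48.793 kPa
FS = 30.167 / 48.793 = 0.618

FS = 0.62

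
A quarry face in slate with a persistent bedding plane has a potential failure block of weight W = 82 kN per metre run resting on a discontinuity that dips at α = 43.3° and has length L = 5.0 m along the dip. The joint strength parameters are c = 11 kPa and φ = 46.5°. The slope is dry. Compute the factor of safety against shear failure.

Resolving the block weight along and normal to the plane and applying the Mohr–Coulomb strength on the joint:
N' = W cosα = 82·cos43.3° = 59.7 kN/m
Driving force T = W sinα = 82·sin43.3° = 56.2 kN/m
Resisting force R = c·L + N'·tanφ = 11·5.0 + 59.7·tan46.5° = 55.0 + 62.9 = 117.9 kN/m
FS = R / T = 117.9 / 56.2 = 2.096

FS = 2.10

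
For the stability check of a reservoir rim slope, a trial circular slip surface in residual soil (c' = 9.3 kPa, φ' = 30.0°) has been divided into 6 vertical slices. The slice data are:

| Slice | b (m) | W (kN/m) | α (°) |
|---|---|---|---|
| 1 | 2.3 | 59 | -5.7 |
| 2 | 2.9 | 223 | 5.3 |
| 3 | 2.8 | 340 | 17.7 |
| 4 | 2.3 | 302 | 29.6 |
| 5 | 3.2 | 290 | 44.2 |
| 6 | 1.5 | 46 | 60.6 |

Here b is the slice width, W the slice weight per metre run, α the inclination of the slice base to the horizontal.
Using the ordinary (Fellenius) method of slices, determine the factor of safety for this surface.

FS = 1.58

Ordinary method of slices: FS = Σ[c'·Δl_i + (W_i cosα_i)·tanφ'] / Σ W_i sinα_i, with Δl_i = b_i / cosα_i.
Slice 1: Δl = 2.3/cos(-5.7°) = 2.311 m; N'_1 = 59·cos(-5.7°) = 58.7; c'Δl = 21.50; W sinα = -5.9
Slice 2: Δl = 2.9/cos5.3° = 2.912 m; N'_2 = 223·cos5.3° = 222.0; c'Δl = 27.09; W sinα = 20.6
Slice 3: Δl = 2.8/cos17.7° = 2.939 m; N'_3 = 340·cos17.7° = 323.9; c'Δl = 27.33; W sinα = 103.4
Slice 4: Δl = 2.3/cos29.6° = 2.645 m; N'_4 = 302·cos29.6° = 262.6; c'Δl = 24.60; W sinα = 149.2
Slice 5: Δl = 3.2/cos44.2° = 4.464 m; N'_5 = 290·cos44.2° = 207.9; c'Δl = 41.51; W sinα = 202.2
Slice 6: Δl = 1.5/cos60.6° = 3.056 m; N'_6 = 46·cos60.6° = 22.6; c'Δl = 28.42; W sinα = 40.1
Σc'Δl = 170.4 kN/m; ΣN' = 1097.7 kN/m; ΣW sinα = 509.5 kN/m
Resisting = 170.4 + 1097.7·tan30.0° = 170.4 + 633.8 = 804.2 kN/m
FS = 804.2 / 509.5 = 1.578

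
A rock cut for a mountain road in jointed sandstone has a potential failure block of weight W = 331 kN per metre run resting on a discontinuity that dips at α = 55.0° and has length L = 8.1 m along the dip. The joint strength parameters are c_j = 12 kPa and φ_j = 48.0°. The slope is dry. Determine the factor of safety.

FS = 1.14

Resolving the block weight along and normal to the plane and applying the Mohr–Coulomb strength on the joint:
N' = W cosα = 331·cos55.0° = 189.9 kN/m
Driving force T = W sinα = 331·sin55.0° = 271.1 kN/m
Resisting force R = c_j·L + N'·tanφ_j = 12·8.1 + 189.9·tan48.0° = 97.2 + 210.9 = 308.1 kN/m
FS = R / T = 308.1 / 271.1 = 1.136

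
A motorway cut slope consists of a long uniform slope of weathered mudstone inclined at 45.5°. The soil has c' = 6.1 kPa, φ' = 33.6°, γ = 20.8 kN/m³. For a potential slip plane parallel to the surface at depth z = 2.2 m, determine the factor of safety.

FS = 0.92

For an infinite slope with a slip plane parallel to the surface (no pore pressure): FS = [c' + γz cos²β tanφ'] / [γz sinβ cosβ].
γz = 20.8·2.2 = 45.76 kN/m²
Numerator = 6.1 + 45.76·cos²45.5°·tan33.6° = 6.1 + 45.76·0.4913·0.6644 = 21.036 kPa
Denominator = 45.76·sin45.5°·cos45.5° = 45.76·0.7133·0.7009 = 22.877 kPa
FS = 21.036 / 22.877 = 0.920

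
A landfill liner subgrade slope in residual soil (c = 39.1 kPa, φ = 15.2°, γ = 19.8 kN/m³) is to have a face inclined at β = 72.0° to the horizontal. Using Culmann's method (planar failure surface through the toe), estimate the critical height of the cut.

Culmann's analysis gives the critical failure plane at α_cr = (β + φ)/2 = (72.0 + 15.2)/2 = 43.6°, and the critical height
H_c = (4c/γ) · sinβ cosφ / [1 − cos(β − φ)]
    = (4·39.1/19.8) · sin72.0°·cos15.2° / [1 − cos(56.8°)]
    = 7.899 · 0.9511·0.9650 / [1 − 0.5476]
    = 7.899 · 0.9178 / 0.4524
    = 16.02 m

H_c = 16.02 m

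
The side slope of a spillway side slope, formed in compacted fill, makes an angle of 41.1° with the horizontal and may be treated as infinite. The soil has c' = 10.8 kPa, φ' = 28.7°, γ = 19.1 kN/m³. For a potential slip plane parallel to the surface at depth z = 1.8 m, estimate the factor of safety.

For an infinite slope with a slip plane parallel to the surface (no pore pressure): FS = [c' + γz cos²β tanφ'] / [γz sinβ cosβ].
γz = 19.1·1.8 = 34.38 kN/m²
Numerator = 10.8 + 34.38·cos²41.1°·tan28.7° = 10.8 + 34.38·0.5679·0.5475 = 21.489 kPa
Denominator = 34.38·sin41.1°·cos41.1° = 34.38·0.6574·0.7536 = 17.031 kPa
FS = 21.489 / 17.031 = 1.262

FS = 1.26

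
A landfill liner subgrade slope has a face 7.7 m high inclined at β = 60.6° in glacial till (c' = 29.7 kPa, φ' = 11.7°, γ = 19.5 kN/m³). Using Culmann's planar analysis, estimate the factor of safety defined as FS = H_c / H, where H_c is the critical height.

H_c = (4c'/γ) · sinβ cosφ' / [1 − cos(β − φ')]
    = (4·29.7/19.5) · sin60.6°·cos11.7° / [1 − cos48.9°]
    = 6.092 · 0.8531 / 0.3426 = 15.17 m
FS = H_c / H = 15.17 / 7.7 = 1.970

FS = 1.97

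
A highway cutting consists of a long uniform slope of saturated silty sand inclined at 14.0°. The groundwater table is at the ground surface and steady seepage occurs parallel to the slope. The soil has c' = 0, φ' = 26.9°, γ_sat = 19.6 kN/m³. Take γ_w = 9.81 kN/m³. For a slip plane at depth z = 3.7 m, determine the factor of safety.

With seepage parallel to the slope and the water table at the surface, the effective normal stress on the slip plane uses the buoyant unit weight γ' = γ_sat − γ_w while the driving shear stress uses γ_sat:
FS = [c' + γ' z cos²β tanφ'] / [γ_sat z sinβ cosβ]
(For c' = 0 this reduces to FS = (γ'/γ_sat)·tanφ'/tanβ.)
γ' = 19.6 − 9.81 = 9.79 kN/m³
Numerator = 0.0 + 9.79·3.7·cos²14.0°·tan26.9° = 0.0 + 9.79·3.7·0.9415·0.5073 = 17.301 kPa
Denominator = 19.6·3.7·sin14.0°·cos14.0° = 19.6·3.7·0.2419·0.9703 = 17.023 kPa
FS = 17.301 / 17.023 = 1.016

FS = 1.02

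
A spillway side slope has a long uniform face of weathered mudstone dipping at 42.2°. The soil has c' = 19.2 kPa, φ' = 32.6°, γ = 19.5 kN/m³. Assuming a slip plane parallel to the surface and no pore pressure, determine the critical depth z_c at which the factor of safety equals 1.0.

z_c = 6.71 m

Setting FS = 1.00 in FS = [c' + γz cos²β tanφ'] / [γz sinβ cosβ] and solving for z:
z = c' / [γ cosβ (FS·sinβ − cosβ·tanφ')]
  = 19.2 / [19.5·cos42.2°·(1.00·sin42.2° − cos42.2°·tan32.6°)]
  = 19.2 / [19.5·0.7408·(1.00·0.6717 − 0.7408·0.6395)]
  = 19.2 / 2.8596 = 6.714 m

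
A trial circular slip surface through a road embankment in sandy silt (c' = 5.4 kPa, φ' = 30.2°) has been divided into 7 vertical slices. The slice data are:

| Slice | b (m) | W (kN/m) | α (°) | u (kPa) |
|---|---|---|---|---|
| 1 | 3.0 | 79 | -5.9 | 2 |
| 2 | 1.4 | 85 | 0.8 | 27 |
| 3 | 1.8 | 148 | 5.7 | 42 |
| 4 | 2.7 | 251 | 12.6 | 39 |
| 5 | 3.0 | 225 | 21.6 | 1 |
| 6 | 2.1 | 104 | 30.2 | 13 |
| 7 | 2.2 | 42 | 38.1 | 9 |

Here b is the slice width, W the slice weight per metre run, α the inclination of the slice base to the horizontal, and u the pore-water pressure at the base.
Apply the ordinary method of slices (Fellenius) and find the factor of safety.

Ordinary method of slices: FS = Σ[c'·Δl_i + (W_i cosα_i − u_i·Δl_i)·tanφ'] / Σ W_i sinα_i, with Δl_i = b_i / cosα_i.
Slice 1: Δl = 3.0/cos(-5.9°) = 3.016 m; N'_1 = 79·cos(-5.9°) − 2·3.016 = 72.5; c'Δl = 16.29; W sinα = -8.1
Slice 2: Δl = 1.4/cos0.8° = 1.400 m; N'_2 = 85·cos0.8° − 27·1.400 = 47.2; c'Δl = 7.56; W sinα = 1.2
Slice 3: Δl = 1.8/cos5.7° = 1.809 m; N'_3 = 148·cos5.7° − 42·1.809 = 71.3; c'Δl = 9.77; W sinα = 14.7
Slice 4: Δl = 2.7/cos12.6° = 2.767 m; N'_4 = 251·cos12.6° − 39·2.767 = 137.1; c'Δl = 14.94; W sinα = 54.8
Slice 5: Δl = 3.0/cos21.6° = 3.227 m; N'_5 = 225·cos21.6° − 1·3.227 = 206.0; c'Δl = 17.42; W sinα = 82.8
Slice 6: Δl = 2.1/cos30.2° = 2.430 m; N'_6 = 104·cos30.2° − 13·2.430 = 58.3; c'Δl = 13.12; W sinα = 52.3
Slice 7: Δl = 2.2/cos38.1° = 2.796 m; N'_7 = 42·cos38.1° − 9·2.796 = 7.9; c'Δl = 15.10; W sinα = 25.9
Σc'Δl = 94.2 kN/m; ΣN' = 600.2 kN/m; ΣW sinα = 223.6 kN/m
Resisting = 94.2 + 600.2·tan30.2° = 94.2 + 349.4 = 443.5 kN/m
FS = 443.5 / 223.6 = 1.984

FS = 1.98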